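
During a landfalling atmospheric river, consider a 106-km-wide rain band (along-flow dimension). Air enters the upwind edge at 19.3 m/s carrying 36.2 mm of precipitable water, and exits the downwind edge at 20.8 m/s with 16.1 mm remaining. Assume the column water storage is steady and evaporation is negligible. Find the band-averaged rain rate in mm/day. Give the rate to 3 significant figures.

R ≈ 297 mm/day

Column moisture flux per unit crosswind length is F = V × PW.
Inflow: F_in = 19.3 × 36.2 = 698.66 mm·m/s
Outflow: F_out = 20.8 × 16.1 = 334.88 mm·m/s
Steady-state rate R = (F_in − F_out)/L = (698.66 − 334.88) / 106000 m = 3.432e-03 mm/s.
R = 3.432e-03 × 3600 × 24 = 297 mm/day.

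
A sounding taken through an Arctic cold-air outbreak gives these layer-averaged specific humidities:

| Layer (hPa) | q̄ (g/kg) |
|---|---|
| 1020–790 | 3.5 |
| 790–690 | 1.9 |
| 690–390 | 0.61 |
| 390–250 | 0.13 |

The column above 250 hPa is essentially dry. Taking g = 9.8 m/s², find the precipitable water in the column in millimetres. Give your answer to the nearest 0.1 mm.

PW ≈ 12.2 mm

Precipitable water is the column-integrated vapour mass per unit area: PW = (1/g) Σ q̄ Δp, with q in kg/kg and Δp in Pa (1 kg/m² of water = 1 mm).
Layer 1020–790 hPa: Δp = 230 hPa = 23000 Pa, q̄ = 0.0035 kg/kg → 0.0035 × 23000 / 9.8 = 8.21 mm
Layer 790–690 hPa: Δp = 100 hPa = 10000 Pa, q̄ = 0.0019 kg/kg → 0.0019 × 10000 / 9.8 = 1.94 mm
Layer 690–390 hPa: Δp = 300 hPa = 30000 Pa, q̄ = 0.00061 kg/kg → 0.00061 × 30000 / 9.8 = 1.87 mm
Layer 390–250 hPa: Δp = 140 hPa = 14000 Pa, q̄ = 0.00013 kg/kg → 0.00013 × 14000 / 9.8 = 0.19 mm
PW = 8.21 + 1.94 + 1.87 + 0.19 = 12.21 ≈ 12.2 mm.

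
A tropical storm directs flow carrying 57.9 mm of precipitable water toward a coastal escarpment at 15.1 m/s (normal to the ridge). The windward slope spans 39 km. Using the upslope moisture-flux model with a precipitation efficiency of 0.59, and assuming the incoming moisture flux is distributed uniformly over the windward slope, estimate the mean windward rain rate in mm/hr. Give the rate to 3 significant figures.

R ≈ 47.6 mm/hr

Incoming column moisture flux per unit ridge length: F = V × PW = 15.1 × 57.9 = 874.29 mm·m/s.
Spread over the 39 km slope with efficiency ε = 0.59: R = ε·F/W = 0.59 × 874.29 / 39000 m = 1.323e-02 mm/s.
R = 1.323e-02 × 3600 = 47.6 mm/hr.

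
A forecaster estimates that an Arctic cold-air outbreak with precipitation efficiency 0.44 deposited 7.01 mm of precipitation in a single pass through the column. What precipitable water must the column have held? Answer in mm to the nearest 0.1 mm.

PW = precipitation / ε = 7.01 / 0.44 = 15.9 mm.

PW ≈ 15.9 mm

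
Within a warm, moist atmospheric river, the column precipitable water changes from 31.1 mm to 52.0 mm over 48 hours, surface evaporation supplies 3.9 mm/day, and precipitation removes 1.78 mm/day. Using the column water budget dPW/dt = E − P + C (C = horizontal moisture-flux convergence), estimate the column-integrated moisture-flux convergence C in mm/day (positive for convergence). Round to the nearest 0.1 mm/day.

dPW/dt = (52.0 − 31.1) mm / (48/24 day) = +10.450 mm/day.
C = dPW/dt − E + P = (+10.450) − 3.9 + 1.78 = 8.3 mm/day.

C ≈ 8.3 mm/day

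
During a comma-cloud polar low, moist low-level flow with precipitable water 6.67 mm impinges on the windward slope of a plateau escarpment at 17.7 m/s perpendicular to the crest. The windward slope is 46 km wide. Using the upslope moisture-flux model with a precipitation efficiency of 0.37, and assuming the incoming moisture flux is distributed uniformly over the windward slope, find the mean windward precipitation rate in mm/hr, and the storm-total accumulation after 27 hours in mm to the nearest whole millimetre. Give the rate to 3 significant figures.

Incoming column moisture flux per unit ridge length: F = V × PW = 17.7 × 6.67 = 118.059 mm·m/s.
Spread over the 46 km slope with efficiency ε = 0.37: R = ε·F/W = 0.37 × 118.059 / 46000 m = 9.496e-04 mm/s.
R = 9.496e-04 × 3600 = 3.42 mm/hr.
Over 27 h: total = 3.42 × 27 = 92.34 ≈ 92 mm.

R ≈ 3.42 mm/hr; total ≈ 92 mm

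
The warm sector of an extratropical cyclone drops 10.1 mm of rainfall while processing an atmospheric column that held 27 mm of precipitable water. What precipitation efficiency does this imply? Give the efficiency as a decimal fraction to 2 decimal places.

ε = rainfall / PW = 10.1 / 27 = 0.37.

ε ≈ 0.37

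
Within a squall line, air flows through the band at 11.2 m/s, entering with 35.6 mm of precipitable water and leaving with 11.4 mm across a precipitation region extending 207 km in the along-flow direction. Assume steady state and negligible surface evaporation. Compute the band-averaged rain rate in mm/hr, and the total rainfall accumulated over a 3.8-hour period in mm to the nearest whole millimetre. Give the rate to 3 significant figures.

Column moisture flux per unit crosswind length is F = V × PW.
Inflow: F_in = 11.2 × 35.6 = 398.72 mm·m/s
Outflow: F_out = 11.2 × 11.4 = 127.68 mm·m/s
Steady-state rate R = (F_in − F_out)/L = (398.72 − 127.68) / 207000 m = 1.309e-03 mm/s.
R = 1.309e-03 × 3600 = 4.71 mm/hr.
Over 3.8 h: total = 4.71 × 3.8 = 17.898 ≈ 18 mm.

R ≈ 4.71 mm/hr; total ≈ 18 mm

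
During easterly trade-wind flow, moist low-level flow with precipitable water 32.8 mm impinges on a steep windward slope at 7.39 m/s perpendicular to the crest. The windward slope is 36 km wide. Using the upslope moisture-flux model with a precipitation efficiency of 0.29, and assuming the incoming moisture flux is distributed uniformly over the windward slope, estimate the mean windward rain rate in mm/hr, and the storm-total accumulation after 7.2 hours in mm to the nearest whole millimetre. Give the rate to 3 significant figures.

R ≈ 7.03 mm/hr; total ≈ 51 mm

Incoming column moisture flux per unit ridge length: F = V × PW = 7.39 × 32.8 = 242.392 mm·m/s.
Spread over the 36 km slope with efficiency ε = 0.29: R = ε·F/W = 0.29 × 242.392 / 36000 m = 1.953e-03 mm/s.
R = 1.953e-03 × 3600 = 7.03 mm/hr.
Over 7.2 h: total = 7.03 × 7.2 = 50.616 ≈ 51 mm.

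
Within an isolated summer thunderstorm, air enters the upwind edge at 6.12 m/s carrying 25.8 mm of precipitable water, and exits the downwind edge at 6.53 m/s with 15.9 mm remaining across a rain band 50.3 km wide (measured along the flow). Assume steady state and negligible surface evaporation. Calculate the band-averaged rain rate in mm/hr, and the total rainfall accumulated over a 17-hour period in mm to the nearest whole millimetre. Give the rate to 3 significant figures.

Column moisture flux per unit crosswind length is F = V × PW.
Inflow: F_in = 6.12 × 25.8 = 157.896 mm·m/s
Outflow: F_out = 6.53 × 15.9 = 103.827 mm·m/s
Steady-state rate R = (F_in − F_out)/L = (157.896 − 103.827) / 50300 m = 1.075e-03 mm/s.
R = 1.075e-03 × 3600 = 3.87 mm/hr.
Over 17 h: total = 3.87 × 17 = 65.79 ≈ 66 mm.

R ≈ 3.87 mm/hr; total ≈ 66 mm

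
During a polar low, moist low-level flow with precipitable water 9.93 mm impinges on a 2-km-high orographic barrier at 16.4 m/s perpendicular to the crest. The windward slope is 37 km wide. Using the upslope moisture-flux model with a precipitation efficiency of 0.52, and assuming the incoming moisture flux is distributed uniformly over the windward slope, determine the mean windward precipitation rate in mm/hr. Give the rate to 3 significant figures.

Incoming column moisture flux per unit ridge length: F = V × PW = 16.4 × 9.93 = 162.852 mm·m/s.
Spread over the 37 km slope with efficiency ε = 0.52: R = ε·F/W = 0.52 × 162.852 / 37000 m = 2.289e-03 mm/s.
R = 2.289e-03 × 3600 = 8.24 mm/hr.

R ≈ 8.24 mm/hr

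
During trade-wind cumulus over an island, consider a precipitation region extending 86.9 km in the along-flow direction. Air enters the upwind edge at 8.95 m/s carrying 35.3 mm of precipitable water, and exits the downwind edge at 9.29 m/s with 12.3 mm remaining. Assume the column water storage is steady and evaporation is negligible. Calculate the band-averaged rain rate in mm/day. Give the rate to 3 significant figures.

R ≈ 201 mm/day

Column moisture flux per unit crosswind length is F = V × PW.
Inflow: F_in = 8.95 × 35.3 = 315.935 mm·m/s
Outflow: F_out = 9.29 × 12.3 = 114.267 mm·m/s
Steady-state rate R = (F_in − F_out)/L = (315.935 − 114.267) / 86900 m = 2.321e-03 mm/s.
R = 2.321e-03 × 3600 × 24 = 201 mm/day.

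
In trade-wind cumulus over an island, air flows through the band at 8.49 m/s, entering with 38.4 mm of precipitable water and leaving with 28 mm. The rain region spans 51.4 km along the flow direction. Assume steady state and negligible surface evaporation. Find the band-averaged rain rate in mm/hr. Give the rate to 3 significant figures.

R ≈ 6.18 mm/hr

Column moisture flux per unit crosswind length is F = V × PW.
Inflow: F_in = 8.49 × 38.4 = 326.016 mm·m/s
Outflow: F_out = 8.49 × 28 = 237.72 mm·m/s
Steady-state rate R = (F_in − F_out)/L = (326.016 − 237.72) / 51400 m = 1.718e-03 mm/s.
R = 1.718e-03 × 3600 = 6.18 mm/hr.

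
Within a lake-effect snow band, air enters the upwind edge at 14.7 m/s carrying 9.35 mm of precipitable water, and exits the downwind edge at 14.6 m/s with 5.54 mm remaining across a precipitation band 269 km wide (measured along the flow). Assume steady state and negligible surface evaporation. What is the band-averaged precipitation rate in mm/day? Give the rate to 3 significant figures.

R ≈ 18.2 mm/day

Column moisture flux per unit crosswind length is F = V × PW.
Inflow: F_in = 14.7 × 9.35 = 137.445 mm·m/s
Outflow: F_out = 14.6 × 5.54 = 80.884 mm·m/s
Steady-state rate R = (F_in − F_out)/L = (137.445 − 80.884) / 269000 m = 2.103e-04 mm/s.
R = 2.103e-04 × 3600 × 24 = 18.2 mm/day.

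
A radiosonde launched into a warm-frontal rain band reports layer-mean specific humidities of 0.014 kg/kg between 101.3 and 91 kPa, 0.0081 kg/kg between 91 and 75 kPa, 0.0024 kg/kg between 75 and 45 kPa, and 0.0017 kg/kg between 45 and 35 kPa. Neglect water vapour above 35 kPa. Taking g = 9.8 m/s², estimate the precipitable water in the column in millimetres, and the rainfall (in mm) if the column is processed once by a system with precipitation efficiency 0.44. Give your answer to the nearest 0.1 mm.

Precipitable water is the column-integrated vapour mass per unit area: PW = (1/g) Σ q̄ Δp, with q in kg/kg and Δp in Pa (1 kg/m² of water = 1 mm).
Layer 101.3–91 kPa: Δp = 103 hPa = 10300 Pa, q̄ = 0.014 kg/kg → 0.014 × 10300 / 9.8 = 14.71 mm
Layer 91–75 kPa: Δp = 160 hPa = 16000 Pa, q̄ = 0.0081 kg/kg → 0.0081 × 16000 / 9.8 = 13.22 mm
Layer 75–45 kPa: Δp = 300 hPa = 30000 Pa, q̄ = 0.0024 kg/kg → 0.0024 × 30000 / 9.8 = 7.35 mm
Layer 45–35 kPa: Δp = 100 hPa = 10000 Pa, q̄ = 0.0017 kg/kg → 0.0017 × 10000 / 9.8 = 1.73 mm
PW = 14.71 + 13.22 + 7.35 + 1.73 = 37.01 ≈ 37.0 mm.
Rainfall = ε × PW = 0.44 × 37.0 = 16.3 mm.

PW ≈ 37.0 mm; rainfall ≈ 16.3 mm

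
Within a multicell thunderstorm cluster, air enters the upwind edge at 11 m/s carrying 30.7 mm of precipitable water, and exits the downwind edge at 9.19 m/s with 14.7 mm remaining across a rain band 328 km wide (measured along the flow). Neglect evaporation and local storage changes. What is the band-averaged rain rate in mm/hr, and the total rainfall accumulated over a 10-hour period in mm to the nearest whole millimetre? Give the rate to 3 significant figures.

R ≈ 2.22 mm/hr; total ≈ 22 mm

Column moisture flux per unit crosswind length is F = V × PW.
Inflow: F_in = 11 × 30.7 = 337.7 mm·m/s
Outflow: F_out = 9.19 × 14.7 = 135.093 mm·m/s
Steady-state rate R = (F_in − F_out)/L = (337.7 − 135.093) / 328000 m = 6.177e-04 mm/s.
R = 6.177e-04 × 3600 = 2.22 mm/hr.
Over 10 h: total = 2.22 × 10 = 22.2 ≈ 22 mm.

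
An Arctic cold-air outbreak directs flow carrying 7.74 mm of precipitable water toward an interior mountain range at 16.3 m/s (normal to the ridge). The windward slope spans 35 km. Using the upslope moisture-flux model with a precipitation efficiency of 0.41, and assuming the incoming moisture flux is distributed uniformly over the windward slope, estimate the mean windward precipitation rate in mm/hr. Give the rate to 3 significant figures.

Incoming column moisture flux per unit ridge length: F = V × PW = 16.3 × 7.74 = 126.162 mm·m/s.
Spread over the 35 km slope with efficiency ε = 0.41: R = ε·F/W = 0.41 × 126.162 / 35000 m = 1.478e-03 mm/s.
R = 1.478e-03 × 3600 = 5.32 mm/hr.

R ≈ 5.32 mm/hr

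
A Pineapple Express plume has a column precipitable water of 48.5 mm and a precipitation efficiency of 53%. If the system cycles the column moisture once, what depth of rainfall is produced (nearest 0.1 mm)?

Rainfall = ε × PW = 0.53 × 48.5 = 25.7 mm.

rainfall ≈ 25.7 mm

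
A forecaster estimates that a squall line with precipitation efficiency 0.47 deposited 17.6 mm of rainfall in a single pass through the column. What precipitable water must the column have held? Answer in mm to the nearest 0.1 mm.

PW = rainfall / ε = 17.6 / 0.47 = 37.4 mm.

PW ≈ 37.4 mm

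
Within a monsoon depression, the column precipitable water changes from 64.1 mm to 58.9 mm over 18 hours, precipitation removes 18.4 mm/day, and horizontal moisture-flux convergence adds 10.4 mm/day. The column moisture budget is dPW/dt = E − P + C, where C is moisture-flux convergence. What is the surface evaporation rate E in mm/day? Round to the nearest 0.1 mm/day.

dPW/dt = (58.9 − 64.1) mm / (18/24 day) = -6.933 mm/day.
E = dPW/dt + P − C = (-6.933) + 18.4 − (10.4) = 1.1 mm/day.

E ≈ 1.1 mm/day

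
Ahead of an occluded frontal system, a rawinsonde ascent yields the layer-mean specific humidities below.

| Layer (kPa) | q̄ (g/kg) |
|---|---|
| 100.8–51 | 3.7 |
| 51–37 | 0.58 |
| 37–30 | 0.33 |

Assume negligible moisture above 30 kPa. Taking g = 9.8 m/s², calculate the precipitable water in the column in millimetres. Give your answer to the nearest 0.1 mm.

Precipitable water is the column-integrated vapour mass per unit area: PW = (1/g) Σ q̄ Δp, with q in kg/kg and Δp in Pa (1 kg/m² of water = 1 mm).
Layer 100.8–51 kPa: Δp = 498 hPa = 49800 Pa, q̄ = 0.0037 kg/kg → 0.0037 × 49800 / 9.8 = 18.80 mm
Layer 51–37 kPa: Δp = 140 hPa = 14000 Pa, q̄ = 0.00058 kg/kg → 0.00058 × 14000 / 9.8 = 0.83 mm
Layer 37–30 kPa: Δp = 70 hPa = 7000 Pa, q̄ = 0.00033 kg/kg → 0.00033 × 7000 / 9.8 = 0.24 mm
PW = 18.80 + 0.83 + 0.24 = 19.87 ≈ 19.9 mm.

PW ≈ 19.9 mm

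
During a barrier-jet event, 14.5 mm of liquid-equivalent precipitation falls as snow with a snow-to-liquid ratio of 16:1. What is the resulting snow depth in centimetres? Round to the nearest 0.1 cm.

Snow depth = liquid × ratio = 14.5 mm × 16 = 232 mm = 23.2 cm.

snow depth ≈ 23.2 cm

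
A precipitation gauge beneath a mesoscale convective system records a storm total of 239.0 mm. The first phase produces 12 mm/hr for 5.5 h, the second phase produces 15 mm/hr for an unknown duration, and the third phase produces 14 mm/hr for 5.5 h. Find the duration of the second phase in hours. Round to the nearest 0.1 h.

Known phases: 12 × 5.5 + 14 × 5.5 = 66 + 77 = 143 mm.
Remaining depth = 239.0 − 143 = 96 mm.
Duration = 96 / 15 = 6.4 h.

duration ≈ 6.4 h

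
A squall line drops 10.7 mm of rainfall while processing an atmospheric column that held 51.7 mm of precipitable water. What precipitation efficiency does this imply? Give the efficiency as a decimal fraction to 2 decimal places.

ε ≈ 0.21

ε = rainfall / PW = 10.7 / 51.7 = 0.21.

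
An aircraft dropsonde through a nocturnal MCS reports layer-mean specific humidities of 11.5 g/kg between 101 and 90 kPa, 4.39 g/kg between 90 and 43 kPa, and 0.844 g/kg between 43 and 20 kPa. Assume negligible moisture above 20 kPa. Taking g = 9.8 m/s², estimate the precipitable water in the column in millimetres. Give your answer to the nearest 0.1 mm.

PW ≈ 35.9 mm

Precipitable water is the column-integrated vapour mass per unit area: PW = (1/g) Σ q̄ Δp, with q in kg/kg and Δp in Pa (1 kg/m² of water = 1 mm).
Layer 101–90 kPa: Δp = 110 hPa = 11000 Pa, q̄ = 0.0115 kg/kg → 0.0115 × 11000 / 9.8 = 12.91 mm
Layer 90–43 kPa: Δp = 470 hPa = 47000 Pa, q̄ = 0.00439 kg/kg → 0.00439 × 47000 / 9.8 = 21.05 mm
Layer 43–20 kPa: Δp = 230 hPa = 23000 Pa, q̄ = 0.000844 kg/kg → 0.000844 × 23000 / 9.8 = 1.98 mm
PW = 12.91 + 21.05 + 1.98 = 35.94 ≈ 35.9 mm.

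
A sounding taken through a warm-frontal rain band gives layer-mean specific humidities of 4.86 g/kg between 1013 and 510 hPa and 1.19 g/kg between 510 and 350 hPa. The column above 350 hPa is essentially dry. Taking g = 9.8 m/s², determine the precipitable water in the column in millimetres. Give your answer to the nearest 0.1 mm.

Precipitable water is the column-integrated vapour mass per unit area: PW = (1/g) Σ q̄ Δp, with q in kg/kg and Δp in Pa (1 kg/m² of water = 1 mm).
Layer 1013–510 hPa: Δp = 503 hPa = 50300 Pa, q̄ = 0.00486 kg/kg → 0.00486 × 50300 / 9.8 = 24.94 mm
Layer 510–350 hPa: Δp = 160 hPa = 16000 Pa, q̄ = 0.00119 kg/kg → 0.00119 × 16000 / 9.8 = 1.94 mm
PW = 24.94 + 1.94 = 26.88 ≈ 26.9 mm.

PW ≈ 26.9 mm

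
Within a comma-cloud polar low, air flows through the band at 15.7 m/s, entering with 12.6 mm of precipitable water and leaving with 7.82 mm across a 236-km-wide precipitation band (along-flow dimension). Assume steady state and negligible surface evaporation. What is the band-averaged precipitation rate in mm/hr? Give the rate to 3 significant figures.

Column moisture flux per unit crosswind length is F = V × PW.
Inflow: F_in = 15.7 × 12.6 = 197.82 mm·m/s
Outflow: F_out = 15.7 × 7.82 = 122.774 mm·m/s
Steady-state rate R = (F_in − F_out)/L = (197.82 − 122.774) / 236000 m = 3.180e-04 mm/s.
R = 3.180e-04 × 3600 = 1.14 mm/hr.

R ≈ 1.14 mm/hr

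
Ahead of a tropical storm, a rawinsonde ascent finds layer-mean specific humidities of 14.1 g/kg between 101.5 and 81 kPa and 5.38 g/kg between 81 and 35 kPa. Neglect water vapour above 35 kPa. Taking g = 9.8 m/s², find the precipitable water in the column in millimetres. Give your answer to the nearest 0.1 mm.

PW ≈ 54.7 mm

Precipitable water is the column-integrated vapour mass per unit area: PW = (1/g) Σ q̄ Δp, with q in kg/kg and Δp in Pa (1 kg/m² of water = 1 mm).
Layer 101.5–81 kPa: Δp = 205 hPa = 20500 Pa, q̄ = 0.0141 kg/kg → 0.0141 × 20500 / 9.8 = 29.49 mm
Layer 81–35 kPa: Δp = 460 hPa = 46000 Pa, q̄ = 0.00538 kg/kg → 0.00538 × 46000 / 9.8 = 25.25 mm
PW = 29.49 + 25.25 = 54.74 ≈ 54.7 mm.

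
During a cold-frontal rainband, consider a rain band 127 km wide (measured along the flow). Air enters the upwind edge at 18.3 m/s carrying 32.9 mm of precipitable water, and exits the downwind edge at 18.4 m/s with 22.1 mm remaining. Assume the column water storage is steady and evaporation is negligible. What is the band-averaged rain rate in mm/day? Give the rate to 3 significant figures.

Column moisture flux per unit crosswind length is F = V × PW.
Inflow: F_in = 18.3 × 32.9 = 602.07 mm·m/s
Outflow: F_out = 18.4 × 22.1 = 406.64 mm·m/s
Steady-state rate R = (F_in − F_out)/L = (602.07 − 406.64) / 127000 m = 1.539e-03 mm/s.
R = 1.539e-03 × 3600 × 24 = 133 mm/day.

R ≈ 133 mm/day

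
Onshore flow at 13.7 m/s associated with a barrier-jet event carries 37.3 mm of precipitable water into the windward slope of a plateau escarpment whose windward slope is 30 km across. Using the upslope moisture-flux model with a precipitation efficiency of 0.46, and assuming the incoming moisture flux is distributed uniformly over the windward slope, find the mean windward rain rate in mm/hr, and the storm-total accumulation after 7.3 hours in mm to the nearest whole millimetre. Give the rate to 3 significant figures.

R ≈ 28.2 mm/hr; total ≈ 206 mm

Incoming column moisture flux per unit ridge length: F = V × PW = 13.7 × 37.3 = 511.01 mm·m/s.
Spread over the 30 km slope with efficiency ε = 0.46: R = ε·F/W = 0.46 × 511.01 / 30000 m = 7.835e-03 mm/s.
R = 7.835e-03 × 3600 = 28.2 mm/hr.
Over 7.3 h: total = 28.2 × 7.3 = 205.86 ≈ 206 mm.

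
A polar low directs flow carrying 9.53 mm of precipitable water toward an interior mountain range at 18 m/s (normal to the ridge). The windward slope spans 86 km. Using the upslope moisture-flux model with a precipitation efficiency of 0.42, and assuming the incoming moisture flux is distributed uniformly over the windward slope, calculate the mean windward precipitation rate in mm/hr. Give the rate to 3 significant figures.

Incoming column moisture flux per unit ridge length: F = V × PW = 18 × 9.53 = 171.54 mm·m/s.
Spread over the 86 km slope with efficiency ε = 0.42: R = ε·F/W = 0.42 × 171.54 / 86000 m = 8.378e-04 mm/s.
R = 8.378e-04 × 3600 = 3.02 mm/hr.

R ≈ 3.02 mm/hr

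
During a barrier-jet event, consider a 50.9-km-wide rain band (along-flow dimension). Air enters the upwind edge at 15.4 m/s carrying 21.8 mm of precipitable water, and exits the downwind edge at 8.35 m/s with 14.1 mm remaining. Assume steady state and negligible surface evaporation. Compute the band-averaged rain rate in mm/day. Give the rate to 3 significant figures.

R ≈ 370 mm/day

Column moisture flux per unit crosswind length is F = V × PW.
Inflow: F_in = 15.4 × 21.8 = 335.72 mm·m/s
Outflow: F_out = 8.35 × 14.1 = 117.735 mm·m/s
Steady-state rate R = (F_in − F_out)/L = (335.72 − 117.735) / 50900 m = 4.283e-03 mm/s.
R = 4.283e-03 × 3600 × 24 = 370 mm/day.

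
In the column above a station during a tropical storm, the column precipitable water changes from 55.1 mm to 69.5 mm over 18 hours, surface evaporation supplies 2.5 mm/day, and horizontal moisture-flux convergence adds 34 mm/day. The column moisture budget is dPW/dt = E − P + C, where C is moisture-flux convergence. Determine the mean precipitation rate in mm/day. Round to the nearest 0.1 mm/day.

dPW/dt = (69.5 − 55.1) mm / (18/24 day) = +19.200 mm/day.
P = E + C − dPW/dt = 2.5 + (34) − (+19.200) = 17.3 mm/day.

P ≈ 17.3 mm/day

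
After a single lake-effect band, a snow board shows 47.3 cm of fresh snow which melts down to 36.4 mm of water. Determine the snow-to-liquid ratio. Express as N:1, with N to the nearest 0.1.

ratio ≈ 13.0

Ratio = snow depth / SWE = 473 mm / 36.4 mm = 13.0, i.e. 13.0:1.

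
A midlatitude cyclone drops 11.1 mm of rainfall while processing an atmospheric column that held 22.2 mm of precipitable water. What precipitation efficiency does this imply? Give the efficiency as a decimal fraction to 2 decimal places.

ε = rainfall / PW = 11.1 / 22.2 = 0.50.

ε ≈ 0.50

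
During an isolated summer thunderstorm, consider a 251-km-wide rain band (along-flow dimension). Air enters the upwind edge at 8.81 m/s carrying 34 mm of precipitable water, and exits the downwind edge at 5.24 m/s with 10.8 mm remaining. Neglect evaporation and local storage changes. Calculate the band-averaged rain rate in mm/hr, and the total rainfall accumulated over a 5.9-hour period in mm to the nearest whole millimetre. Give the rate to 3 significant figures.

Column moisture flux per unit crosswind length is F = V × PW.
Inflow: F_in = 8.81 × 34 = 299.54 mm·m/s
Outflow: F_out = 5.24 × 10.8 = 56.592 mm·m/s
Steady-state rate R = (F_in − F_out)/L = (299.54 − 56.592) / 251000 m = 9.679e-04 mm/s.
R = 9.679e-04 × 3600 = 3.48 mm/hr.
Over 5.9 h: total = 3.48 × 5.9 = 20.532 ≈ 21 mm.

R ≈ 3.48 mm/hr; total ≈ 21 mm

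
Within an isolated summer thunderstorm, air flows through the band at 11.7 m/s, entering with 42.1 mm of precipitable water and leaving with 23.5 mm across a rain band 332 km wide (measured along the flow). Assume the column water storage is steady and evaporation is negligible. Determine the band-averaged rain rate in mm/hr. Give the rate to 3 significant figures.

Column moisture flux per unit crosswind length is F = V × PW.
Inflow: F_in = 11.7 × 42.1 = 492.57 mm·m/s
Outflow: F_out = 11.7 × 23.5 = 274.95 mm·m/s
Steady-state rate R = (F_in − F_out)/L = (492.57 − 274.95) / 332000 m = 6.555e-04 mm/s.
R = 6.555e-04 × 3600 = 2.36 mm/hr.

R ≈ 2.36 mm/hr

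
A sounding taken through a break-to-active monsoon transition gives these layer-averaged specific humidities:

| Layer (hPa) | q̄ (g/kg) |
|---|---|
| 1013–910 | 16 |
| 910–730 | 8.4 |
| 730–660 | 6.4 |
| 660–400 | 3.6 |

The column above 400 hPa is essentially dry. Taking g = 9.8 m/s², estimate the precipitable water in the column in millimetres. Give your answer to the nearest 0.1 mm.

PW ≈ 46.4 mm

Precipitable water is the column-integrated vapour mass per unit area: PW = (1/g) Σ q̄ Δp, with q in kg/kg and Δp in Pa (1 kg/m² of water = 1 mm).
Layer 1013–910 hPa: Δp = 103 hPa = 10300 Pa, q̄ = 0.016 kg/kg → 0.016 × 10300 / 9.8 = 16.82 mm
Layer 910–730 hPa: Δp = 180 hPa = 18000 Pa, q̄ = 0.0084 kg/kg → 0.0084 × 18000 / 9.8 = 15.43 mm
Layer 730–660 hPa: Δp = 70 hPa = 7000 Pa, q̄ = 0.0064 kg/kg → 0.0064 × 7000 / 9.8 = 4.57 mm
Layer 660–400 hPa: Δp = 260 hPa = 26000 Pa, q̄ = 0.0036 kg/kg → 0.0036 × 26000 / 9.8 = 9.55 mm
PW = 16.82 + 15.43 + 4.57 + 9.55 = 46.37 ≈ 46.4 mm.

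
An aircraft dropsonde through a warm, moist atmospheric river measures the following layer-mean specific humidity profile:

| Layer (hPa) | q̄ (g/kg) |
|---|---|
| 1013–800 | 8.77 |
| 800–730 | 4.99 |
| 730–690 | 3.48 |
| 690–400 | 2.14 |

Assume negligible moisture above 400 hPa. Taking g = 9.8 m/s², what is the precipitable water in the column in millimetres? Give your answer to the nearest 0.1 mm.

PW ≈ 30.4 mm

Precipitable water is the column-integrated vapour mass per unit area: PW = (1/g) Σ q̄ Δp, with q in kg/kg and Δp in Pa (1 kg/m² of water = 1 mm).
Layer 1013–800 hPa: Δp = 213 hPa = 21300 Pa, q̄ = 0.00877 kg/kg → 0.00877 × 21300 / 9.8 = 19.06 mm
Layer 800–730 hPa: Δp = 70 hPa = 7000 Pa, q̄ = 0.00499 kg/kg → 0.00499 × 7000 / 9.8 = 3.56 mm
Layer 730–690 hPa: Δp = 40 hPa = 4000 Pa, q̄ = 0.00348 kg/kg → 0.00348 × 4000 / 9.8 = 1.42 mm
Layer 690–400 hPa: Δp = 290 hPa = 29000 Pa, q̄ = 0.00214 kg/kg → 0.00214 × 29000 / 9.8 = 6.33 mm
PW = 19.06 + 3.56 + 1.42 + 6.33 = 30.37 ≈ 30.4 mm.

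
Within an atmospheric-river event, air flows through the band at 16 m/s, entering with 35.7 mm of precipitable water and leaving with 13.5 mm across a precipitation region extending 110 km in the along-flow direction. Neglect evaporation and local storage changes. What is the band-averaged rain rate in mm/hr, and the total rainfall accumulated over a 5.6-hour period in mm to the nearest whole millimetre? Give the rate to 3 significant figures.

R ≈ 11.6 mm/hr; total ≈ 65 mm

Column moisture flux per unit crosswind length is F = V × PW.
Inflow: F_in = 16 × 35.7 = 571.2 mm·m/s
Outflow: F_out = 16 × 13.5 = 216 mm·m/s
Steady-state rate R = (F_in − F_out)/L = (571.2 − 216) / 110000 m = 3.229e-03 mm/s.
R = 3.229e-03 × 3600 = 11.6 mm/hr.
Over 5.6 h: total = 11.6 × 5.6 = 64.96 ≈ 65 mm.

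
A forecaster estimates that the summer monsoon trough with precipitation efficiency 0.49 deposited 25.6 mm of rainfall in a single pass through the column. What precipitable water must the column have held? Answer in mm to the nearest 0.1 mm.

PW = rainfall / ε = 25.6 / 0.49 = 52.2 mm.

PW ≈ 52.2 mm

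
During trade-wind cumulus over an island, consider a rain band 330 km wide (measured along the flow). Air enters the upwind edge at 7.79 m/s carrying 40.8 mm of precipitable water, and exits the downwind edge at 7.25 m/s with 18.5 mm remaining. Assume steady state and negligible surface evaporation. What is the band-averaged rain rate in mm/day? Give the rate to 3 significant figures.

R ≈ 48.1 mm/day

Column moisture flux per unit crosswind length is F = V × PW.
Inflow: F_in = 7.79 × 40.8 = 317.832 mm·m/s
Outflow: F_out = 7.25 × 18.5 = 134.125 mm·m/s
Steady-state rate R = (F_in − F_out)/L = (317.832 − 134.125) / 330000 m = 5.567e-04 mm/s.
R = 5.567e-04 × 3600 × 24 = 48.1 mm/day.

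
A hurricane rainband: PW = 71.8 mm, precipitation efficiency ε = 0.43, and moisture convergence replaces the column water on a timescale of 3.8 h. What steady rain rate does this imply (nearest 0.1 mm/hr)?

Each overturning extracts ε × PW = 0.43 × 71.8 = 30.874 mm.
Rate = ε·PW / τ = 30.874 / 3.8 h = 8.1 mm/hr.

R ≈ 8.1 mm/hr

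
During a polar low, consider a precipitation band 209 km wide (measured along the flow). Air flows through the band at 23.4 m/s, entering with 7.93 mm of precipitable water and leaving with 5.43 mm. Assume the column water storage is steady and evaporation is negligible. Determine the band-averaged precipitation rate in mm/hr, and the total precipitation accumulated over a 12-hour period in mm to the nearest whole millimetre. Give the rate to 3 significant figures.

R ≈ 1.01 mm/hr; total ≈ 12 mm

Column moisture flux per unit crosswind length is F = V × PW.
Inflow: F_in = 23.4 × 7.93 = 185.562 mm·m/s
Outflow: F_out = 23.4 × 5.43 = 127.062 mm·m/s
Steady-state rate R = (F_in − F_out)/L = (185.562 − 127.062) / 209000 m = 2.799e-04 mm/s.
R = 2.799e-04 × 3600 = 1.01 mm/hr.
Over 12 h: total = 1.01 × 12 = 12.12 ≈ 12 mm.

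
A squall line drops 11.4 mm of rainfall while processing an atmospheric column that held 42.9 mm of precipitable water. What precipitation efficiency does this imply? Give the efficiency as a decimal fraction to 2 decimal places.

ε ≈ 0.27

ε = rainfall / PW = 11.4 / 42.9 = 0.27.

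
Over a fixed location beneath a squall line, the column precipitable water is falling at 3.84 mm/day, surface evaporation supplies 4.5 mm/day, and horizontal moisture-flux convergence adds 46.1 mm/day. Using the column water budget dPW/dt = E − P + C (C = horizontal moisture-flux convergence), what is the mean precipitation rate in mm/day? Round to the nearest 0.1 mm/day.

P ≈ 54.4 mm/day

dPW/dt = -3.84 mm/day.
P = E + C − dPW/dt = 4.5 + (46.1) − (-3.84) = 54.4 mm/day.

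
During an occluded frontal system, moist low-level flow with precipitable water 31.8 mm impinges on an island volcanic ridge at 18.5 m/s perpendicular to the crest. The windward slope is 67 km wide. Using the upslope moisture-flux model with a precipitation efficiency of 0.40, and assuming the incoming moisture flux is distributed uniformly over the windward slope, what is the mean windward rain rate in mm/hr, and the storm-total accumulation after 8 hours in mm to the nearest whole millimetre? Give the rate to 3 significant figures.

Incoming column moisture flux per unit ridge length: F = V × PW = 18.5 × 31.8 = 588.3 mm·m/s.
Spread over the 67 km slope with efficiency ε = 0.40: R = ε·F/W = 0.40 × 588.3 / 67000 m = 3.512e-03 mm/s.
R = 3.512e-03 × 3600 = 12.6 mm/hr.
Over 8 h: total = 12.6 × 8 = 100.8 ≈ 101 mm.

R ≈ 12.6 mm/hr; total ≈ 101 mm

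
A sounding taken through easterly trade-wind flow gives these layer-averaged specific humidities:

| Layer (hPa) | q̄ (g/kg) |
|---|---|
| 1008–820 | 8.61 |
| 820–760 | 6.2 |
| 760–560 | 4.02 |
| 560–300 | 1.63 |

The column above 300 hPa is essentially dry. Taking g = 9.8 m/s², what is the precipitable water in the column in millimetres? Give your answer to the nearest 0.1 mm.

PW ≈ 32.8 mm

Precipitable water is the column-integrated vapour mass per unit area: PW = (1/g) Σ q̄ Δp, with q in kg/kg and Δp in Pa (1 kg/m² of water = 1 mm).
Layer 1008–820 hPa: Δp = 188 hPa = 18800 Pa, q̄ = 0.00861 kg/kg → 0.00861 × 18800 / 9.8 = 16.52 mm
Layer 820–760 hPa: Δp = 60 hPa = 6000 Pa, q̄ = 0.0062 kg/kg → 0.0062 × 6000 / 9.8 = 3.80 mm
Layer 760–560 hPa: Δp = 200 hPa = 20000 Pa, q̄ = 0.00402 kg/kg → 0.00402 × 20000 / 9.8 = 8.20 mm
Layer 560–300 hPa: Δp = 260 hPa = 26000 Pa, q̄ = 0.00163 kg/kg → 0.00163 × 26000 / 9.8 = 4.32 mm
PW = 16.52 + 3.80 + 8.20 + 4.32 = 32.84 ≈ 32.8 mm.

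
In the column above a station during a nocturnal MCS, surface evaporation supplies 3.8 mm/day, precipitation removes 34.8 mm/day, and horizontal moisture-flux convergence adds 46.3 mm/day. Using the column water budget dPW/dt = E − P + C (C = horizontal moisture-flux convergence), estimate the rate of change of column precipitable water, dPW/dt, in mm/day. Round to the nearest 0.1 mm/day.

dPW/dt = E − P + C = 3.8 − 34.8 + (46.3) = 15.3 mm/day.

dPW/dt ≈ 15.3 mm/day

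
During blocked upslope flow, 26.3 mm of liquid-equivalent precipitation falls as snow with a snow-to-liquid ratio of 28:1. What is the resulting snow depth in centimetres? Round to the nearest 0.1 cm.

snow depth ≈ 73.6 cm

Snow depth = liquid × ratio = 26.3 mm × 28 = 736.4 mm = 73.6 cm.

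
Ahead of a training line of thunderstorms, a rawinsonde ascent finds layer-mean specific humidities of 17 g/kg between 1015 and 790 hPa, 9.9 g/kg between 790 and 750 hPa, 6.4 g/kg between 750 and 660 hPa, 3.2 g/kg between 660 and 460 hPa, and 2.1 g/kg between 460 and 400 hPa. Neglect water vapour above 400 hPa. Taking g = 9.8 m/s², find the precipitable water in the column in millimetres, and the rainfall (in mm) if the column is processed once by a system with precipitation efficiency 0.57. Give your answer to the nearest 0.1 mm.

Precipitable water is the column-integrated vapour mass per unit area: PW = (1/g) Σ q̄ Δp, with q in kg/kg and Δp in Pa (1 kg/m² of water = 1 mm).
Layer 1015–790 hPa: Δp = 225 hPa = 22500 Pa, q̄ = 0.017 kg/kg → 0.017 × 22500 / 9.8 = 39.03 mm
Layer 790–750 hPa: Δp = 40 hPa = 4000 Pa, q̄ = 0.0099 kg/kg → 0.0099 × 4000 / 9.8 = 4.04 mm
Layer 750–660 hPa: Δp = 90 hPa = 9000 Pa, q̄ = 0.0064 kg/kg → 0.0064 × 9000 / 9.8 = 5.88 mm
Layer 660–460 hPa: Δp = 200 hPa = 20000 Pa, q̄ = 0.0032 kg/kg → 0.0032 × 20000 / 9.8 = 6.53 mm
Layer 460–400 hPa: Δp = 60 hPa = 6000 Pa, q̄ = 0.0021 kg/kg → 0.0021 × 6000 / 9.8 = 1.29 mm
PW = 39.03 + 4.04 + 5.88 + 6.53 + 1.29 = 56.77 ≈ 56.8 mm.
Rainfall = ε × PW = 0.57 × 56.8 = 32.4 mm.

PW ≈ 56.8 mm; rainfall ≈ 32.4 mm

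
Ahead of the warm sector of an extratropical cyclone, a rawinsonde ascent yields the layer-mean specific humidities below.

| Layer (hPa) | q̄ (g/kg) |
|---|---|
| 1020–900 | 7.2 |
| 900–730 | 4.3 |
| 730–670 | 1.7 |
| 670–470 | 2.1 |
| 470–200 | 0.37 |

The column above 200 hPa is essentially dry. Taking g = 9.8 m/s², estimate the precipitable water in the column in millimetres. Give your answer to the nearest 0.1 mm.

Precipitable water is the column-integrated vapour mass per unit area: PW = (1/g) Σ q̄ Δp, with q in kg/kg and Δp in Pa (1 kg/m² of water = 1 mm).
Layer 1020–900 hPa: Δp = 120 hPa = 12000 Pa, q̄ = 0.0072 kg/kg → 0.0072 × 12000 / 9.8 = 8.82 mm
Layer 900–730 hPa: Δp = 170 hPa = 17000 Pa, q̄ = 0.0043 kg/kg → 0.0043 × 17000 / 9.8 = 7.46 mm
Layer 730–670 hPa: Δp = 60 hPa = 6000 Pa, q̄ = 0.0017 kg/kg → 0.0017 × 6000 / 9.8 = 1.04 mm
Layer 670–470 hPa: Δp = 200 hPa = 20000 Pa, q̄ = 0.0021 kg/kg → 0.0021 × 20000 / 9.8 = 4.29 mm
Layer 470–200 hPa: Δp = 270 hPa = 27000 Pa, q̄ = 0.00037 kg/kg → 0.00037 × 27000 / 9.8 = 1.02 mm
PW = 8.82 + 7.46 + 1.04 + 4.29 + 1.02 = 22.63 ≈ 22.6 mm.

PW ≈ 22.6 mm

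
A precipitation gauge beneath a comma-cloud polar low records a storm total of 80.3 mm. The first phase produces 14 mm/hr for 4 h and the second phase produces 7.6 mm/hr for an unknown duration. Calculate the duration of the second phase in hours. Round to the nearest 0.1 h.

duration ≈ 3.2 h

Known phases: 14 × 4 = 56 mm.
Remaining depth = 80.3 − 56 = 24.3 mm.
Duration = 24.3 / 7.6 = 3.2 h.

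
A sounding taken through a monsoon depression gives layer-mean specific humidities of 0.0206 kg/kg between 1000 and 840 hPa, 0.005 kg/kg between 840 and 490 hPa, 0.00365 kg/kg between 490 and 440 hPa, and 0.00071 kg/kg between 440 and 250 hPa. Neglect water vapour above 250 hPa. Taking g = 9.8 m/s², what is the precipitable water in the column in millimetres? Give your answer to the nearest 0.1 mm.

PW ≈ 54.7 mm

Precipitable water is the column-integrated vapour mass per unit area: PW = (1/g) Σ q̄ Δp, with q in kg/kg and Δp in Pa (1 kg/m² of water = 1 mm).
Layer 1000–840 hPa: Δp = 160 hPa = 16000 Pa, q̄ = 0.0206 kg/kg → 0.0206 × 16000 / 9.8 = 33.63 mm
Layer 840–490 hPa: Δp = 350 hPa = 35000 Pa, q̄ = 0.005 kg/kg → 0.005 × 35000 / 9.8 = 17.86 mm
Layer 490–440 hPa: Δp = 50 hPa = 5000 Pa, q̄ = 0.00365 kg/kg → 0.00365 × 5000 / 9.8 = 1.86 mm
Layer 440–250 hPa: Δp = 190 hPa = 19000 Pa, q̄ = 0.00071 kg/kg → 0.00071 × 19000 / 9.8 = 1.38 mm
PW = 33.63 + 17.86 + 1.86 + 1.38 = 54.73 ≈ 54.7 mm.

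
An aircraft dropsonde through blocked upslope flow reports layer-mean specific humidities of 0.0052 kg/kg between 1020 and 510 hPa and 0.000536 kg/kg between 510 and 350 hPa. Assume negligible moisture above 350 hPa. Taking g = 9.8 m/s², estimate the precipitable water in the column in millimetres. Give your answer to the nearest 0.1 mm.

PW ≈ 27.9 mm

Precipitable water is the column-integrated vapour mass per unit area: PW = (1/g) Σ q̄ Δp, with q in kg/kg and Δp in Pa (1 kg/m² of water = 1 mm).
Layer 1020–510 hPa: Δp = 510 hPa = 51000 Pa, q̄ = 0.0052 kg/kg → 0.0052 × 51000 / 9.8 = 27.06 mm
Layer 510–350 hPa: Δp = 160 hPa = 16000 Pa, q̄ = 0.000536 kg/kg → 0.000536 × 16000 / 9.8 = 0.88 mm
PW = 27.06 + 0.88 = 27.94 ≈ 27.9 mm.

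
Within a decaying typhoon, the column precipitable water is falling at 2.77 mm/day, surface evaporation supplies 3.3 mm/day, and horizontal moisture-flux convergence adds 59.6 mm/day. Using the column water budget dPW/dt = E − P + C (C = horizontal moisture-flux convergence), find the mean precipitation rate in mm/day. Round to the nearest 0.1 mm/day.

P ≈ 65.7 mm/day

dPW/dt = -2.77 mm/day.
P = E + C − dPW/dt = 3.3 + (59.6) − (-2.77) = 65.7 mm/day.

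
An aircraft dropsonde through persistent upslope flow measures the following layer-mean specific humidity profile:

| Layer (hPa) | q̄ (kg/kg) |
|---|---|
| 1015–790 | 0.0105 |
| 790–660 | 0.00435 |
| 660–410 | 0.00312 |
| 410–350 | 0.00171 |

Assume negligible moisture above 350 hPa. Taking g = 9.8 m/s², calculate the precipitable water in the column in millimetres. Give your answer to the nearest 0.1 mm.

Precipitable water is the column-integrated vapour mass per unit area: PW = (1/g) Σ q̄ Δp, with q in kg/kg and Δp in Pa (1 kg/m² of water = 1 mm).
Layer 1015–790 hPa: Δp = 225 hPa = 22500 Pa, q̄ = 0.0105 kg/kg → 0.0105 × 22500 / 9.8 = 24.11 mm
Layer 790–660 hPa: Δp = 130 hPa = 13000 Pa, q̄ = 0.00435 kg/kg → 0.00435 × 13000 / 9.8 = 5.77 mm
Layer 660–410 hPa: Δp = 250 hPa = 25000 Pa, q̄ = 0.00312 kg/kg → 0.00312 × 25000 / 9.8 = 7.96 mm
Layer 410–350 hPa: Δp = 60 hPa = 6000 Pa, q̄ = 0.00171 kg/kg → 0.00171 × 6000 / 9.8 = 1.05 mm
PW = 24.11 + 5.77 + 7.96 + 1.05 = 38.89 ≈ 38.9 mm.

PW ≈ 38.9 mm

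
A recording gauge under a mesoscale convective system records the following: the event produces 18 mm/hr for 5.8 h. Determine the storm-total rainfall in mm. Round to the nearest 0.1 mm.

Total = Σ Rᵢ Δtᵢ = 18 × 5.8
      = 104.4 = 104.4 mm.

total ≈ 104.4 mm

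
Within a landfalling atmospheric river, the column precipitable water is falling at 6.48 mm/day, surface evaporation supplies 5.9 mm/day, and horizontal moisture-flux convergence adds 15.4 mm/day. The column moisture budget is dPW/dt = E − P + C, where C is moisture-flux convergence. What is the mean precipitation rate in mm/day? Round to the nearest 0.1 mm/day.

dPW/dt = -6.48 mm/day.
P = E + C − dPW/dt = 5.9 + (15.4) − (-6.48) = 27.8 mm/day.

P ≈ 27.8 mm/day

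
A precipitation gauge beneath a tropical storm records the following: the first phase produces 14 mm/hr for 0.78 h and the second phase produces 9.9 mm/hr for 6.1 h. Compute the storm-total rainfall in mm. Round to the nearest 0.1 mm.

Total = Σ Rᵢ Δtᵢ = 14 × 0.78 + 9.9 × 6.1
      = 10.92 + 60.39 = 71.3 mm.

total ≈ 71.3 mm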